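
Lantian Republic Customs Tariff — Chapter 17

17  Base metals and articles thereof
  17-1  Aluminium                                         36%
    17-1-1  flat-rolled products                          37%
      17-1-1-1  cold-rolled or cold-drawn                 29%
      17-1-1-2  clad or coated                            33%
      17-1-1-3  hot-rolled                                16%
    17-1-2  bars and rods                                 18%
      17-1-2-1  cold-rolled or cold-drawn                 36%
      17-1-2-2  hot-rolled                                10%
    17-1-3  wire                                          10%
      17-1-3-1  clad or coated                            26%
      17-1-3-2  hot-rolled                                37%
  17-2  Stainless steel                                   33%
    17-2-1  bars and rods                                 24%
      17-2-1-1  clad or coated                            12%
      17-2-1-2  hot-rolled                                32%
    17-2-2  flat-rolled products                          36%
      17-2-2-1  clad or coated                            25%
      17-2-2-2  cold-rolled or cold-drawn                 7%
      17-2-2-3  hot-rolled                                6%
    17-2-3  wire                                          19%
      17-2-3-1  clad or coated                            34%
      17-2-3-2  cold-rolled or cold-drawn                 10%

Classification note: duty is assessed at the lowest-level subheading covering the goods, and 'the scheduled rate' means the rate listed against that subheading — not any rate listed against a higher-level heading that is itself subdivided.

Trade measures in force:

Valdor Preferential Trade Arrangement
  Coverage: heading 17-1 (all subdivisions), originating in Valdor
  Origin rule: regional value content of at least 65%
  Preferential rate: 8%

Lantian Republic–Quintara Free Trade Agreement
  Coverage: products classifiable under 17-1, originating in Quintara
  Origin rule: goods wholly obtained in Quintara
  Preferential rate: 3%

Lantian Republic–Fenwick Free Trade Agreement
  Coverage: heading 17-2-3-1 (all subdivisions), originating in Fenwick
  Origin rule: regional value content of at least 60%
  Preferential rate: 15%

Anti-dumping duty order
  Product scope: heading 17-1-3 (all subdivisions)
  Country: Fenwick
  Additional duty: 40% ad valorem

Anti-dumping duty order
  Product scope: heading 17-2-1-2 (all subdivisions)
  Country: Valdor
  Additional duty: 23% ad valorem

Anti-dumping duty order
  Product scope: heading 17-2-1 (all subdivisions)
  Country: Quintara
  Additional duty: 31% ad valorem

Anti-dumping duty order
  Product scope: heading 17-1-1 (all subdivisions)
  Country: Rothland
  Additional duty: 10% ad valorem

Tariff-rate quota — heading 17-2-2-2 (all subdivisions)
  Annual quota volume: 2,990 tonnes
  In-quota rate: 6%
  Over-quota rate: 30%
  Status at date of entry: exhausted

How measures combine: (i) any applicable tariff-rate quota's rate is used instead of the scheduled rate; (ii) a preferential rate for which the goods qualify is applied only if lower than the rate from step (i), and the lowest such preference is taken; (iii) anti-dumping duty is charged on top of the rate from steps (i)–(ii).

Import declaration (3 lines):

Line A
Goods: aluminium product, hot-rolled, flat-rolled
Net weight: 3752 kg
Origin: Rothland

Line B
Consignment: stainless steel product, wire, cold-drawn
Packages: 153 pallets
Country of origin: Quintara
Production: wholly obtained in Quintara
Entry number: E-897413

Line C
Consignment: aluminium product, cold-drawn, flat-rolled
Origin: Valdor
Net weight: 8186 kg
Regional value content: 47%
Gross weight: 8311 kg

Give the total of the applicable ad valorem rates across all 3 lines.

Line A: aluminium → 17-1; flat-rolled → 17-1-1; hot-rolled → 17-1-1-3. Scheduled 16%. anti-dumping (Rothland, 17-1-1): +10%; total 16% + 10% = 26%. → 26%.
Line B: stainless steel → 17-2; wire → 17-2-3; cold-drawn → 17-2-3-2. Scheduled 10%. Quintara agreement on 17-1: 17-2-3-2 not covered. → 10%.
Line C: aluminium → 17-1; flat-rolled → 17-1-1; cold-drawn → 17-1-1-1. Scheduled 29%. Valdor agreement on 17-1: RVC < 65%. → 29%.
Sum: 26% + 10% + 29% = 65%.

65%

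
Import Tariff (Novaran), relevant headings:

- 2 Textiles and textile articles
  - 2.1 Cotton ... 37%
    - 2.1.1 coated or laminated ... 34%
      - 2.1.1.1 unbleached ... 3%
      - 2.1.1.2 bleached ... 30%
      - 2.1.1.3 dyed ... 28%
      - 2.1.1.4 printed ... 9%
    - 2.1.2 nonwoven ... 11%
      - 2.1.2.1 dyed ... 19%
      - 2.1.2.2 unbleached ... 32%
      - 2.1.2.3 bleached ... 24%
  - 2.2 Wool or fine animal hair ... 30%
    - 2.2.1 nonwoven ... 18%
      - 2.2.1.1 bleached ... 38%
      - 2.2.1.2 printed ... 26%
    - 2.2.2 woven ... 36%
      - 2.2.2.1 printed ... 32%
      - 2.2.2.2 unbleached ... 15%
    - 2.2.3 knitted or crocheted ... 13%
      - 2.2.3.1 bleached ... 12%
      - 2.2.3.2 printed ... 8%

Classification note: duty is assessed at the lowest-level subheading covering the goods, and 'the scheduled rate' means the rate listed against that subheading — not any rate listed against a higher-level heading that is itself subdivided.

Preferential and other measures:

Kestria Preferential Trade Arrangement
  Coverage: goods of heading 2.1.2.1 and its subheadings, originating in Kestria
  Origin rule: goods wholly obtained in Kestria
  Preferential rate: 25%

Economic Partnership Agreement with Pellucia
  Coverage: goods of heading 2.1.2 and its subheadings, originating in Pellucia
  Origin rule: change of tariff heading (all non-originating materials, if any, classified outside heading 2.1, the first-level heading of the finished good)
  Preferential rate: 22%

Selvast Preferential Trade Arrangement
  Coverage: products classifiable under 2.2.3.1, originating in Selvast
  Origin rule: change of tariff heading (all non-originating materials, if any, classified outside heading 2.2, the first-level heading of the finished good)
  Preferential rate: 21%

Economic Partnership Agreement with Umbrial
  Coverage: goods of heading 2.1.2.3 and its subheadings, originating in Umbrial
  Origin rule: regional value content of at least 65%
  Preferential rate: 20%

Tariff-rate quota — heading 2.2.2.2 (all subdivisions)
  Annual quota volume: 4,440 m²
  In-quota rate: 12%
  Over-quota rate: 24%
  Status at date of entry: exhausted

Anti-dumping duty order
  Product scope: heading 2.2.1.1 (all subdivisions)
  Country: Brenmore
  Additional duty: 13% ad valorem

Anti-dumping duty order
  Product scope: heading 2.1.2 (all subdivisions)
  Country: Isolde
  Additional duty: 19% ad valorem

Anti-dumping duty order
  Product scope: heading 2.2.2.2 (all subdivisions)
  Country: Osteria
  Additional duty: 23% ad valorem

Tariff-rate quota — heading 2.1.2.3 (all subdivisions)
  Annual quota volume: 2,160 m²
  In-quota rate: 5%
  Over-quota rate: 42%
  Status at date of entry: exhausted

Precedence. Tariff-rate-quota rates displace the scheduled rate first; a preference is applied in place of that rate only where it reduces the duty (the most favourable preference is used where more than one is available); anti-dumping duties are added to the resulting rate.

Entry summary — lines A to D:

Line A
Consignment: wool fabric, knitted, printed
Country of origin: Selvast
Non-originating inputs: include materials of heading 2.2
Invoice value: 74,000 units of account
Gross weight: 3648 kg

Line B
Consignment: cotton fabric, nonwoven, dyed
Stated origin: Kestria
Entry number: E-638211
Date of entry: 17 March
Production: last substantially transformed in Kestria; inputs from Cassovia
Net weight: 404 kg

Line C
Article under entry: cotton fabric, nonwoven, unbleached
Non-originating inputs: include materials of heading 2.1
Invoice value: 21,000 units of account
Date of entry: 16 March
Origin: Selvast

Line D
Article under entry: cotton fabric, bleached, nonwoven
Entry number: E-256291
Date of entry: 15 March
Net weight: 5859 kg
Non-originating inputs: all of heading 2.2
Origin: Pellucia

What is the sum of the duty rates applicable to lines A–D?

Line A: wool → 2.2; knitted → 2.2.3; printed → 2.2.3.2. Scheduled 8%. Selvast agreement on 2.2.3.1: 2.2.3.2 not covered. → 8%.
Line B: cotton → 2.1; nonwoven → 2.1.2; dyed → 2.1.2.1. Scheduled 19%. Kestria agreement on 2.1.2.1: not wholly obtained. → 19%.
Line C: cotton → 2.1; nonwoven → 2.1.2; unbleached → 2.1.2.2. Scheduled 32%. Selvast agreement on 2.2.3.1: 2.1.2.2 not covered. → 32%.
Line D: cotton → 2.1; nonwoven → 2.1.2; bleached → 2.1.2.3. Scheduled 24%. quota on 2.1.2.3 exhausted → over-quota 42%; Pellucia agreement on 2.1.2: CTH met → 22% available; preferential 22%. → 22%.
Sum: 8% + 19% + 32% + 22% = 81%.

81%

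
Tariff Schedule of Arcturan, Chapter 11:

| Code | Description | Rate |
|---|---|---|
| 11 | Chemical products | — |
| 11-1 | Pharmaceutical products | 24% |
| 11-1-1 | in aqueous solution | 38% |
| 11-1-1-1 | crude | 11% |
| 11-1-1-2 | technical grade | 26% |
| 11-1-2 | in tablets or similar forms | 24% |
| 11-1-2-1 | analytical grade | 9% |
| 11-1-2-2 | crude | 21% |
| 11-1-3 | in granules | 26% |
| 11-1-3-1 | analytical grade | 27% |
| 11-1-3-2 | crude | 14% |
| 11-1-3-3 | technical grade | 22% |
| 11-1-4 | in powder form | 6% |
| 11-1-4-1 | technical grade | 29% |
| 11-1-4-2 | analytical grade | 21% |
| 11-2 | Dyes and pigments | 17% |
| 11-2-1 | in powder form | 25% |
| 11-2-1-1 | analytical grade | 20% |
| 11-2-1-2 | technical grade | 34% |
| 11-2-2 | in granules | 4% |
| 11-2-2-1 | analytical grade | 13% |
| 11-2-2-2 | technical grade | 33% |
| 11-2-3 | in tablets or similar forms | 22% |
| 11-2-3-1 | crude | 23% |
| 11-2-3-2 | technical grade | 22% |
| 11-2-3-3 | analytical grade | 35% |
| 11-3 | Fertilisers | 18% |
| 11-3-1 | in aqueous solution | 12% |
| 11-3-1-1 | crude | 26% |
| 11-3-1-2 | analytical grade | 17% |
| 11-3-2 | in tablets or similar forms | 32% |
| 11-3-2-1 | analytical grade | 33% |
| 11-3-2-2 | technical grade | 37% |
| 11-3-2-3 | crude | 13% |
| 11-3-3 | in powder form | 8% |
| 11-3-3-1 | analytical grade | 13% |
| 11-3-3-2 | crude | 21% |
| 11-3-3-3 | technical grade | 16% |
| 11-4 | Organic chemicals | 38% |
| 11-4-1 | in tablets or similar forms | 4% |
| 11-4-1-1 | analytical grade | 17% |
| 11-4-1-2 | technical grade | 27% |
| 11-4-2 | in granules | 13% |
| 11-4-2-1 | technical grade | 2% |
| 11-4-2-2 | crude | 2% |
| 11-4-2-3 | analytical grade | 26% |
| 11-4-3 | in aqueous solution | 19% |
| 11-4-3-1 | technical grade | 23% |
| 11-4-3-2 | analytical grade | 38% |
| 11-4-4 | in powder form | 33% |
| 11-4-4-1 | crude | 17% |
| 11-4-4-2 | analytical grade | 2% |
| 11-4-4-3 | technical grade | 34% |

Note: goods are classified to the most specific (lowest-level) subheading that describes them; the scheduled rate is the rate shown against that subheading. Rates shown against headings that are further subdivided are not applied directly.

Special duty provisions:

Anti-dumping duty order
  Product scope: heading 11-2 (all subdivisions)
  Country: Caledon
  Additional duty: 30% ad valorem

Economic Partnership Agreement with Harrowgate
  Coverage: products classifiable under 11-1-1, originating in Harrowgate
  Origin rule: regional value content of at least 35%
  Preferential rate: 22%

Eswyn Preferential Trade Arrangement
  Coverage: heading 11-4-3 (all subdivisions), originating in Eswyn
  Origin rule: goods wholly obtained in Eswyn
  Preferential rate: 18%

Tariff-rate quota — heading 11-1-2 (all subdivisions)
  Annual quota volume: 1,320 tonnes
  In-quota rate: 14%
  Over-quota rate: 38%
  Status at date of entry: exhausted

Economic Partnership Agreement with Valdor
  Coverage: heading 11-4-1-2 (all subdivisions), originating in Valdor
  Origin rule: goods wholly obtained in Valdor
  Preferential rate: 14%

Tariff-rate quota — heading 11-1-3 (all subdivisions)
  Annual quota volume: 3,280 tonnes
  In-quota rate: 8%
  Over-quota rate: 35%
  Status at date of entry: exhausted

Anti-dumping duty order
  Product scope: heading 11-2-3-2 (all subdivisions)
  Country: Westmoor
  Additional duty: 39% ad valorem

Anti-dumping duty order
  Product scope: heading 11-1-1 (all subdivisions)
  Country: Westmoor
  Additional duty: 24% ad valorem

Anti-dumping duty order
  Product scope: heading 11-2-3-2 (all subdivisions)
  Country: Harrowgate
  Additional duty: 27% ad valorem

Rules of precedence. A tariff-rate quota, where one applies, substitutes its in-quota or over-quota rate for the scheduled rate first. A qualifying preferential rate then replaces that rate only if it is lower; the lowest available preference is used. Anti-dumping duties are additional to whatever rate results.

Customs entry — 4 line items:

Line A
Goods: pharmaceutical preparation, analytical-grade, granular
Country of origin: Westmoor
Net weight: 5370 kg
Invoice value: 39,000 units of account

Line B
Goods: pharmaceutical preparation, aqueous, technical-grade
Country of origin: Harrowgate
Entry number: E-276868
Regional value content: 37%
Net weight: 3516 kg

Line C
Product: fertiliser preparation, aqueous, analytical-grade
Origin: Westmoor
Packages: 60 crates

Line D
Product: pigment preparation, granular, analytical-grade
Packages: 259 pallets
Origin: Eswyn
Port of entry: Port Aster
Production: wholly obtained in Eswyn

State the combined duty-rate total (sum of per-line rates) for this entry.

Line A: pharmaceutical → 11-1; granular → 11-1-3; analytical-grade → 11-1-3-1. Scheduled 27%. quota on 11-1-3 exhausted → over-quota 35%. → 35%.
Line B: pharmaceutical → 11-1; aqueous → 11-1-1; technical-grade → 11-1-1-2. Scheduled 26%. Harrowgate agreement on 11-1-1: RVC ≥ 35% → 22% available; preferential 22%. → 22%.
Line C: fertiliser → 11-3; aqueous → 11-3-1; analytical-grade → 11-3-1-2. Scheduled 17%. No special measure applies. → 17%.
Line D: pigment → 11-2; granular → 11-2-2; analytical-grade → 11-2-2-1. Scheduled 13%. Eswyn agreement on 11-4-3: 11-2-2-1 not covered. → 13%.
Sum: 35% + 22% + 17% + 13% = 87%.

87%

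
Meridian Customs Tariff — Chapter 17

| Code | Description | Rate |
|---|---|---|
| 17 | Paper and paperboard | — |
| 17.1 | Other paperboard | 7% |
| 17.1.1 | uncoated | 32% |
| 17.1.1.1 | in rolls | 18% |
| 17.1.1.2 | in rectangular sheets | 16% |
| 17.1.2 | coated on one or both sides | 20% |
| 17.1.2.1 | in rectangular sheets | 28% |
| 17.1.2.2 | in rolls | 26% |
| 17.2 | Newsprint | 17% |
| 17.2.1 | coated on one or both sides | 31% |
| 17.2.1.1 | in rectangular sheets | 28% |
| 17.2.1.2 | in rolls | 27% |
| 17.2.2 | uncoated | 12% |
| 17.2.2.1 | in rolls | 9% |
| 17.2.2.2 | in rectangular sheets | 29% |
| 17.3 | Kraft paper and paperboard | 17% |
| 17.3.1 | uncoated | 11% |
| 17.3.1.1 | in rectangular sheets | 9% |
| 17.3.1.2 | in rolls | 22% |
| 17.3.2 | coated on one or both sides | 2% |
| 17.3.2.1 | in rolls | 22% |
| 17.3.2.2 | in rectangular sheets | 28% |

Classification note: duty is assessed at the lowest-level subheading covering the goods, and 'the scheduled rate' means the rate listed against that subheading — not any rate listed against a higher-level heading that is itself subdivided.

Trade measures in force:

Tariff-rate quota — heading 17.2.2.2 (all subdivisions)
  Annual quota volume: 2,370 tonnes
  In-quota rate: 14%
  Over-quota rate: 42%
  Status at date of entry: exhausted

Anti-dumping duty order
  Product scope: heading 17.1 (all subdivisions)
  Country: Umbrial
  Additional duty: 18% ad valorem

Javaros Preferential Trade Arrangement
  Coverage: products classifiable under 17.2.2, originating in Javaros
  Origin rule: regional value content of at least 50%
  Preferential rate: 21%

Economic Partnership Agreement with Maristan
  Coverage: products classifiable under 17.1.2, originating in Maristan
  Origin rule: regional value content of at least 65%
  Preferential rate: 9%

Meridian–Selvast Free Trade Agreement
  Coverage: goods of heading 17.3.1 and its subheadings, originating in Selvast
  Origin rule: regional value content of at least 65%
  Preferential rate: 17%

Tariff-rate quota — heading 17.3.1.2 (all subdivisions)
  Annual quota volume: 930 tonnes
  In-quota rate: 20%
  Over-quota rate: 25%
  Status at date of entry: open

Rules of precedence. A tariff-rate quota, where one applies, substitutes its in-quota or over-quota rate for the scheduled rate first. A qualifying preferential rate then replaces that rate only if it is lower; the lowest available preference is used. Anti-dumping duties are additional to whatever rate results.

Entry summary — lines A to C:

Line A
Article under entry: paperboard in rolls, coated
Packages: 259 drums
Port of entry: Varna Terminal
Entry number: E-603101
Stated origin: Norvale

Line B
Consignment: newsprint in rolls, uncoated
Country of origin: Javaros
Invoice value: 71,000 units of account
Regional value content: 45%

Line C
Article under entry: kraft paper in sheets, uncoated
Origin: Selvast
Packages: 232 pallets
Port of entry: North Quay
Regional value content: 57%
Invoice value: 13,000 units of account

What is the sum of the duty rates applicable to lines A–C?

44%

Line A: paperboard → 17.1; coated → 17.1.2; in rolls → 17.1.2.2. Scheduled 26%. No special measure applies. → 26%.
Line B: newsprint → 17.2; uncoated → 17.2.2; in rolls → 17.2.2.1. Scheduled 9%. Javaros agreement on 17.2.2: RVC < 50%. → 9%.
Line C: kraft paper → 17.3; uncoated → 17.3.1; in sheets → 17.3.1.1. Scheduled 9%. Selvast agreement on 17.3.1: RVC < 65%. → 9%.
Sum: 26% + 9% + 9% = 44%.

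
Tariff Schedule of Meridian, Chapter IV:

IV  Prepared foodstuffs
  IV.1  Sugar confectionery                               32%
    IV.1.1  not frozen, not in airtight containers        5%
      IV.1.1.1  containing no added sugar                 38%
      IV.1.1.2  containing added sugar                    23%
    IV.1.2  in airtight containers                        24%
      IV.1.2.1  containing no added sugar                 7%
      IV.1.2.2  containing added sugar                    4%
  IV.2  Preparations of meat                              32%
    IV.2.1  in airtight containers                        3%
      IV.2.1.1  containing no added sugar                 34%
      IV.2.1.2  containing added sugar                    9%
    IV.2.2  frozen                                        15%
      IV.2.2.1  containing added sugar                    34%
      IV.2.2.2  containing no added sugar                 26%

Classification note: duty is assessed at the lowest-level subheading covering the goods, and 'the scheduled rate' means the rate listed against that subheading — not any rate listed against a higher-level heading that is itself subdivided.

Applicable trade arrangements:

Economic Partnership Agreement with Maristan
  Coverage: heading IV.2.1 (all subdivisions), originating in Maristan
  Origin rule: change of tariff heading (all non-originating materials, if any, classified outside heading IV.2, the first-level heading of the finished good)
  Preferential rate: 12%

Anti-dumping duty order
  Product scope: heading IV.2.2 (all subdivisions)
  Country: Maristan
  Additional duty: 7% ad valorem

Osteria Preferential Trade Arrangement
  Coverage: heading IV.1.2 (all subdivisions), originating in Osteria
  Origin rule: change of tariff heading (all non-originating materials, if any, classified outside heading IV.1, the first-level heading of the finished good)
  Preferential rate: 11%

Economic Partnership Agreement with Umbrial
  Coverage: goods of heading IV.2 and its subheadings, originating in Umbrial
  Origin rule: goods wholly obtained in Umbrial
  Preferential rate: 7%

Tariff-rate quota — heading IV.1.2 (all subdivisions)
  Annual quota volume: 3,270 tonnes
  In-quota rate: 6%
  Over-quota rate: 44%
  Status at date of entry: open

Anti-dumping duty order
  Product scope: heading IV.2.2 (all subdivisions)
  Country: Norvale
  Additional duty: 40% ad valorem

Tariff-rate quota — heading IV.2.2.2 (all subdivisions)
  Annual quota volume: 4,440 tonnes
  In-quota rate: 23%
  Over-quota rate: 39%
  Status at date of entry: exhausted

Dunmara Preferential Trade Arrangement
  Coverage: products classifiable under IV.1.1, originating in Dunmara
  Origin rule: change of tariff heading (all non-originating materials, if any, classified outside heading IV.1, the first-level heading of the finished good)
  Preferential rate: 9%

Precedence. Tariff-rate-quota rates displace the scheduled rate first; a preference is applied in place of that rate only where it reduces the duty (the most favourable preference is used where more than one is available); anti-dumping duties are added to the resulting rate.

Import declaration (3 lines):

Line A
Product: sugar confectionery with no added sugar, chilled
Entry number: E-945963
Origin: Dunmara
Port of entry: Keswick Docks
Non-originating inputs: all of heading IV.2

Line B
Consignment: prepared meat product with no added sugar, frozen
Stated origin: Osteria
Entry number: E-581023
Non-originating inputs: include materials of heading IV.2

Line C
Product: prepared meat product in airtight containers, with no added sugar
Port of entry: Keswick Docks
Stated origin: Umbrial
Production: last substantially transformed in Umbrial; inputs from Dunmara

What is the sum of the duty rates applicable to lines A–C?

82%

Line A: sugar confectionery → IV.1; chilled → IV.1.1; with no added sugar → IV.1.1.1. Scheduled 38%. Dunmara agreement on IV.1.1: CTH met → 9% available; preferential 9%. → 9%.
Line B: prepared meat product → IV.2; frozen → IV.2.2; with no added sugar → IV.2.2.2. Scheduled 26%. quota on IV.2.2.2 exhausted → over-quota 39%; Osteria agreement on IV.1.2: IV.2.2.2 not covered. → 39%.
Line C: prepared meat product → IV.2; in airtight containers → IV.2.1; with no added sugar → IV.2.1.1. Scheduled 34%. Umbrial agreement on IV.2: not wholly obtained. → 34%.
Sum: 9% + 39% + 34% = 82%.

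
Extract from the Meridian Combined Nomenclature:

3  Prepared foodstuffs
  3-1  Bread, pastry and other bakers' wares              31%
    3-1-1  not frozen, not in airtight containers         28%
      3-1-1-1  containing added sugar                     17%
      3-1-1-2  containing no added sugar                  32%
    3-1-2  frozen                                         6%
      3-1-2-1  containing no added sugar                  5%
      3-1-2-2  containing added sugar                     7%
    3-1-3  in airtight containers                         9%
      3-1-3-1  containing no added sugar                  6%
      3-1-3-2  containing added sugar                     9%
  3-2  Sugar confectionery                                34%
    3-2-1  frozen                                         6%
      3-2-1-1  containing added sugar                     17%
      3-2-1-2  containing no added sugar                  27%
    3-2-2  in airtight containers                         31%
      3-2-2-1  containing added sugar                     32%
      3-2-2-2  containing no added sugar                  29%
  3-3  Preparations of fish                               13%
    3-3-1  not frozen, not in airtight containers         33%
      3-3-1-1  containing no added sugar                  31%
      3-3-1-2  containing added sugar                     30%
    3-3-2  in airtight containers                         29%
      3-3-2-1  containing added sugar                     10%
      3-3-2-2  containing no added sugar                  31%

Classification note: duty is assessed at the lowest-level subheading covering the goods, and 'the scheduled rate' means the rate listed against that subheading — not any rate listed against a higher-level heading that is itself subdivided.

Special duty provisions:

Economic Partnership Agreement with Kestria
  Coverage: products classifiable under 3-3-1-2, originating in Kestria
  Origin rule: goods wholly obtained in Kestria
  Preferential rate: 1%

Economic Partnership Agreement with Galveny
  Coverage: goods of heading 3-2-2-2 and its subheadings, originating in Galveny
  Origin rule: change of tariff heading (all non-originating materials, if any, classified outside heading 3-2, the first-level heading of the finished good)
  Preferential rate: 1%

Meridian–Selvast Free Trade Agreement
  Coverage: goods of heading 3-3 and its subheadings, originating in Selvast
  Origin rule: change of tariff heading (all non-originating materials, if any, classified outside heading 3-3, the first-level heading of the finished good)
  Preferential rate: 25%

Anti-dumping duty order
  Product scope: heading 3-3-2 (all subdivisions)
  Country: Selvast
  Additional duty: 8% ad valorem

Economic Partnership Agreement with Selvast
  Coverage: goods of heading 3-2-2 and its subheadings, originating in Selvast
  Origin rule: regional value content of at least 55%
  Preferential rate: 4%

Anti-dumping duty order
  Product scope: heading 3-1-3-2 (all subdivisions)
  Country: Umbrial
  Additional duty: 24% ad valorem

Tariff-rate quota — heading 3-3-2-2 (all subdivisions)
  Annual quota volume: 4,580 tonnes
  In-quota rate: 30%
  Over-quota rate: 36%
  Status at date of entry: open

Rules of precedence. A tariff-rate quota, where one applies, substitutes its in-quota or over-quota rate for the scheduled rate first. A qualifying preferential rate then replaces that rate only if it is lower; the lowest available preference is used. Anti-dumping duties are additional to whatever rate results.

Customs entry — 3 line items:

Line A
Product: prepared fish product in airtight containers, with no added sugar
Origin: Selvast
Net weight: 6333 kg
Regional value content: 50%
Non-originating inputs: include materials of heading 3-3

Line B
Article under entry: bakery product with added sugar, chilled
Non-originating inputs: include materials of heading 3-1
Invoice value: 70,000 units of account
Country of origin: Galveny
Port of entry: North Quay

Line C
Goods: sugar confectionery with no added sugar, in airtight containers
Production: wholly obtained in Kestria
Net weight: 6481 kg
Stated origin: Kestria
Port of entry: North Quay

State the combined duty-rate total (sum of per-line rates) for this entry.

84%

Line A: prepared fish product → 3-3; in airtight containers → 3-3-2; with no added sugar → 3-3-2-2. Scheduled 31%. quota on 3-3-2-2 open → in-quota 30%; Selvast agreement on 3-3: CTH not met; Selvast agreement on 3-2-2: 3-3-2-2 not covered; anti-dumping (Selvast, 3-3-2): +8%; total 30% + 8% = 38%. → 38%.
Line B: bakery product → 3-1; chilled → 3-1-1; with added sugar → 3-1-1-1. Scheduled 17%. Galveny agreement on 3-2-2-2: 3-1-1-1 not covered. → 17%.
Line C: sugar confectionery → 3-2; in airtight containers → 3-2-2; with no added sugar → 3-2-2-2. Scheduled 29%. Kestria agreement on 3-3-1-2: 3-2-2-2 not covered. → 29%.
Sum: 38% + 17% + 29% = 84%.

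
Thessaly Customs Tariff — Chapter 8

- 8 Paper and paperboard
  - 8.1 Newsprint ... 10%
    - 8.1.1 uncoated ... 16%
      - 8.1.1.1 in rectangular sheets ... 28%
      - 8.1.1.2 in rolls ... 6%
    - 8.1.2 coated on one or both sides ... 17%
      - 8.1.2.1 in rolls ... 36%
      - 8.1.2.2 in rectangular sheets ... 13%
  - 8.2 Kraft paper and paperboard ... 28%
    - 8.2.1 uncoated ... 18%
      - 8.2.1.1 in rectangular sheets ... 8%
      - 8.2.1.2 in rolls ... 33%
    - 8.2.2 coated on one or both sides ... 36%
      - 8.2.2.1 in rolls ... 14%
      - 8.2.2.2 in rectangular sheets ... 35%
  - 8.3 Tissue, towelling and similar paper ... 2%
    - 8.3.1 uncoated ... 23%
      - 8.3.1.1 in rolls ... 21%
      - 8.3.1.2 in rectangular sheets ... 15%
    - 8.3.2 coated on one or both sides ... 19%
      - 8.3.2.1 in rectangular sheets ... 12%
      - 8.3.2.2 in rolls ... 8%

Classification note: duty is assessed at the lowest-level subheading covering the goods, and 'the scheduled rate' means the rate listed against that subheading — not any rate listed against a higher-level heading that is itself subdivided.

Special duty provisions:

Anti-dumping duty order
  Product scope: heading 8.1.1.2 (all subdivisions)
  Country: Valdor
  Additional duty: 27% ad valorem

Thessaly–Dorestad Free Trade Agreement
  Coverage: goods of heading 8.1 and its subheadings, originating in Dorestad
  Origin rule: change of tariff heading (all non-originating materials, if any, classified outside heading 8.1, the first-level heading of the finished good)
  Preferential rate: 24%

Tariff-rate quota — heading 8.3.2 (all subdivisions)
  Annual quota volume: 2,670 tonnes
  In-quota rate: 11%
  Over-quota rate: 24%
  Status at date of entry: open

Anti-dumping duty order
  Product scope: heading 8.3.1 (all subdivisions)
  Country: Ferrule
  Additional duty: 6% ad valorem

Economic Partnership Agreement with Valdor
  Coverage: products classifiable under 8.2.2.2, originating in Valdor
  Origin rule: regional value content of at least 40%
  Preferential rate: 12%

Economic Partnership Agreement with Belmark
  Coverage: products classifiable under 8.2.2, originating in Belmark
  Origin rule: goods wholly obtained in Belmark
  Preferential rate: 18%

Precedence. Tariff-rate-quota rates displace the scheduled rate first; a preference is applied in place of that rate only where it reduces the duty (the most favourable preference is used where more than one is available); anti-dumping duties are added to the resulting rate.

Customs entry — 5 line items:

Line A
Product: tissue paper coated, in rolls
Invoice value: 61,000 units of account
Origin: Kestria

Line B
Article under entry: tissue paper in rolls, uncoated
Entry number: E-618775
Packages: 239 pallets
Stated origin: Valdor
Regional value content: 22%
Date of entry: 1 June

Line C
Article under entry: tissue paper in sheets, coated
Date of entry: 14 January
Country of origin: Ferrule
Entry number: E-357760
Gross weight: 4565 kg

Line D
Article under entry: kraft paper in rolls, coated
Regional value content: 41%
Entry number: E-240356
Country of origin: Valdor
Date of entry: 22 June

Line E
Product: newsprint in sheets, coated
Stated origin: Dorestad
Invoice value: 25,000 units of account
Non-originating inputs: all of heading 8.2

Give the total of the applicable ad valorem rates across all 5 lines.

Line A: tissue paper → 8.3; coated → 8.3.2; in rolls → 8.3.2.2. Scheduled 8%. quota on 8.3.2 open → in-quota 11%. → 11%.
Line B: tissue paper → 8.3; uncoated → 8.3.1; in rolls → 8.3.1.1. Scheduled 21%. Valdor agreement on 8.2.2.2: 8.3.1.1 not covered. → 21%.
Line C: tissue paper → 8.3; coated → 8.3.2; in sheets → 8.3.2.1. Scheduled 12%. quota on 8.3.2 open → in-quota 11%. → 11%.
Line D: kraft paper → 8.2; coated → 8.2.2; in rolls → 8.2.2.1. Scheduled 14%. Valdor agreement on 8.2.2.2: 8.2.2.1 not covered. → 14%.
Line E: newsprint → 8.1; coated → 8.1.2; in sheets → 8.1.2.2. Scheduled 13%. Dorestad agreement on 8.1: CTH met → 24% available; preference 24% not lower than 13% → no reduction. → 13%.
Sum: 11% + 21% + 11% + 14% + 13% = 70%.

70%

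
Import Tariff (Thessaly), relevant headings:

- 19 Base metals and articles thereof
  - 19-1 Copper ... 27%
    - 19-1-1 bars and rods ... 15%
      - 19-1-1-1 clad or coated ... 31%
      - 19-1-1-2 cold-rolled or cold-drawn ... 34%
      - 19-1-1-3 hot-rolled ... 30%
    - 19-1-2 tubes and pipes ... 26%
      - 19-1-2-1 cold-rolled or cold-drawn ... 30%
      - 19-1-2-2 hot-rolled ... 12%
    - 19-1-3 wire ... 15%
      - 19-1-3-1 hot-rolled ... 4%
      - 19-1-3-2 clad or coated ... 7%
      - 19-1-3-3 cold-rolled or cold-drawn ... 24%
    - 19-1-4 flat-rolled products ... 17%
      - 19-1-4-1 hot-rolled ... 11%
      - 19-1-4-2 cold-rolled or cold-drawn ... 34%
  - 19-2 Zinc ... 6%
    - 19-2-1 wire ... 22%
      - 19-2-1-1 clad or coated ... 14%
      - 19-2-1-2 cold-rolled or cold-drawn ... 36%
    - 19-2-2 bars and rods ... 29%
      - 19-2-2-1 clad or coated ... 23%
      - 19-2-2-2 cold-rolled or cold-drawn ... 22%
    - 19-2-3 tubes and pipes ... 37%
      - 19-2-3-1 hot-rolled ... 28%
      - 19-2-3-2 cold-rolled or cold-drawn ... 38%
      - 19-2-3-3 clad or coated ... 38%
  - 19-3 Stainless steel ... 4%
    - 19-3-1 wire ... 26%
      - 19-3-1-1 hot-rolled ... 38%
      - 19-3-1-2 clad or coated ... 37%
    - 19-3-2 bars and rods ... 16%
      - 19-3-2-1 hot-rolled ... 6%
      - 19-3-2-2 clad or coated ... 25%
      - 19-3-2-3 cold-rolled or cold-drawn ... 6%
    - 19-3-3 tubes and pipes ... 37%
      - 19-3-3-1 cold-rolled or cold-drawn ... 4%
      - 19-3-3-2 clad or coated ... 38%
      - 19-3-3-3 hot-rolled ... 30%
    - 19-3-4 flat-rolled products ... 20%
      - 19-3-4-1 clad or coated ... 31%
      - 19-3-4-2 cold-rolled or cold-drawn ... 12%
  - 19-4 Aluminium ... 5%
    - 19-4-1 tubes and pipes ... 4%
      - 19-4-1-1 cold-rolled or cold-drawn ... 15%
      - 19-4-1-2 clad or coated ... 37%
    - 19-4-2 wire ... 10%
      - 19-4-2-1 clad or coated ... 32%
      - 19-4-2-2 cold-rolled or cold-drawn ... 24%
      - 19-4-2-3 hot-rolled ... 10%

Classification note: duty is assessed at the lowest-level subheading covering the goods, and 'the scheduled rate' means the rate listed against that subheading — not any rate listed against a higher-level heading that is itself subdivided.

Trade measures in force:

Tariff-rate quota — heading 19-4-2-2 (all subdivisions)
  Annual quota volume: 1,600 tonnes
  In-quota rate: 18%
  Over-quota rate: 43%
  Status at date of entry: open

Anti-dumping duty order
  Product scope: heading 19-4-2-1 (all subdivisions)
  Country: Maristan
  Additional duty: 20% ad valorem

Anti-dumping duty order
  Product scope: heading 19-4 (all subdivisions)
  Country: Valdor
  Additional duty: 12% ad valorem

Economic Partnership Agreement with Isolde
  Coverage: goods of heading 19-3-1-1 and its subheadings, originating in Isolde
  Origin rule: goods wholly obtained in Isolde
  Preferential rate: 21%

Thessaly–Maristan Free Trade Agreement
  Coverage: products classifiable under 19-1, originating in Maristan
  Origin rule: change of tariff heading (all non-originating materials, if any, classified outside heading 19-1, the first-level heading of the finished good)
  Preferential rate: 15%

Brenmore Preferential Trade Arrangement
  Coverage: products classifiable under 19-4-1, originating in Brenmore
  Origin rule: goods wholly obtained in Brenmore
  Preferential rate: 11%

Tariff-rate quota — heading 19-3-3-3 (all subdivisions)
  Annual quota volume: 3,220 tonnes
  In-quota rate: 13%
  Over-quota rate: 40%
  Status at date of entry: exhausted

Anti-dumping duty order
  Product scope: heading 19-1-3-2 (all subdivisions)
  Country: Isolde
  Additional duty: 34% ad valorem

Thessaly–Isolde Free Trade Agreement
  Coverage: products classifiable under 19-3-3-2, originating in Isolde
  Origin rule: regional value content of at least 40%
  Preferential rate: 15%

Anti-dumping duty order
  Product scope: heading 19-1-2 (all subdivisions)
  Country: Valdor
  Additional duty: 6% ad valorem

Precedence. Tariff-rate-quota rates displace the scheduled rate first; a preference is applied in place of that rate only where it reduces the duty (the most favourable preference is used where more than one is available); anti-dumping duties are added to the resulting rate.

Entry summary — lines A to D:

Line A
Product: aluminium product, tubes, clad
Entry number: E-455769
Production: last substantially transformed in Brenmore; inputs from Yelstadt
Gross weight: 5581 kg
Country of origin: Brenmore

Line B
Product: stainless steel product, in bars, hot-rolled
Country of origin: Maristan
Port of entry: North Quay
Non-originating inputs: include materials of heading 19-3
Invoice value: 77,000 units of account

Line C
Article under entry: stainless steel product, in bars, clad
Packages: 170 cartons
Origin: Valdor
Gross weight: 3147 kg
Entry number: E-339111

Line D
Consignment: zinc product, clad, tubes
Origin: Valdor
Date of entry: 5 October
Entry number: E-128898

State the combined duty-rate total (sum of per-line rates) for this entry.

106%

Line A: aluminium → 19-4; tubes → 19-4-1; clad → 19-4-1-2. Scheduled 37%. Brenmore agreement on 19-4-1: not wholly obtained. → 37%.
Line B: stainless steel → 19-3; in bars → 19-3-2; hot-rolled → 19-3-2-1. Scheduled 6%. Maristan agreement on 19-1: 19-3-2-1 not covered. → 6%.
Line C: stainless steel → 19-3; in bars → 19-3-2; clad → 19-3-2-2. Scheduled 25%. No special measure applies. → 25%.
Line D: zinc → 19-2; tubes → 19-2-3; clad → 19-2-3-3. Scheduled 38%. No special measure applies. → 38%.
Sum: 37% + 6% + 25% + 38% = 106%.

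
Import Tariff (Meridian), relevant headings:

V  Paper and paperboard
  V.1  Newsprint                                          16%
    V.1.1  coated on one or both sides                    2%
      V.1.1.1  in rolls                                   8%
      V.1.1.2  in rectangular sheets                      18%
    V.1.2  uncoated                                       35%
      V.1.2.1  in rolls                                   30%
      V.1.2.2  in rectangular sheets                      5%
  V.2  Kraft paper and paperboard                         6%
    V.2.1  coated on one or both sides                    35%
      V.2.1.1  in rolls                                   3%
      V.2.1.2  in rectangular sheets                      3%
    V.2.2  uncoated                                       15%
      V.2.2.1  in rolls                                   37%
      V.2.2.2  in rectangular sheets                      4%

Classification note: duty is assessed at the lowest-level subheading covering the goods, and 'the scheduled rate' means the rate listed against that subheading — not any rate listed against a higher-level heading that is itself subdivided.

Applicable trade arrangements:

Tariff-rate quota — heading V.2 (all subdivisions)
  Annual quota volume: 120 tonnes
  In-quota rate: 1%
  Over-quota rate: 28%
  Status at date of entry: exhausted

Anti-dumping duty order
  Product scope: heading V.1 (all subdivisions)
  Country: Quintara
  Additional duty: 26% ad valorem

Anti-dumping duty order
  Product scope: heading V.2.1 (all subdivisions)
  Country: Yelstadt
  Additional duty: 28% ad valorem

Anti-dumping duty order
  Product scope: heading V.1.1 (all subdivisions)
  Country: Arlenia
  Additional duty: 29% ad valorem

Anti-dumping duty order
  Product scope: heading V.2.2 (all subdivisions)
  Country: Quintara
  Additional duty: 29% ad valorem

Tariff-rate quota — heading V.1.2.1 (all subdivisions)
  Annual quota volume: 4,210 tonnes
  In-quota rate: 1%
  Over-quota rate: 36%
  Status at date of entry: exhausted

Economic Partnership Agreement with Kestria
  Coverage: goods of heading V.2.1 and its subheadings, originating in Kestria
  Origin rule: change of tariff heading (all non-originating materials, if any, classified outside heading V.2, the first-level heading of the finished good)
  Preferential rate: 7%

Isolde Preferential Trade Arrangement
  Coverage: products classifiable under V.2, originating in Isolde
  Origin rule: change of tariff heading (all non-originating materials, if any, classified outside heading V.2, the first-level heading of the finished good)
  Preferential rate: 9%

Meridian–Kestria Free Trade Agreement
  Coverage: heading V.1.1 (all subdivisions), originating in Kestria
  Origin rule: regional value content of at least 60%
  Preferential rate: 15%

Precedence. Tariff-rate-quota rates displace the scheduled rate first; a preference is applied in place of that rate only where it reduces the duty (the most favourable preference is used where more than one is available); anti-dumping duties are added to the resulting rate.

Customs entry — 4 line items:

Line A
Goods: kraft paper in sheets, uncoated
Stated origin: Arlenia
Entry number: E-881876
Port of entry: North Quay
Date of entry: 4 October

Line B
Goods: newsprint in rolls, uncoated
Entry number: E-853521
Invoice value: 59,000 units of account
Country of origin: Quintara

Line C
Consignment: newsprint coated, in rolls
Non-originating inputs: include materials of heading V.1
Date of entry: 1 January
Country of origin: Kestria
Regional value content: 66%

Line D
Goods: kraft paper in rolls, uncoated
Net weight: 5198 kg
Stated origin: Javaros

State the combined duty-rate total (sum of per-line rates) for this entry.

126%

Line A: kraft paper → V.2; uncoated → V.2.2; in sheets → V.2.2.2. Scheduled 4%. quota on V.2 exhausted → over-quota 28%. → 28%.
Line B: newsprint → V.1; uncoated → V.1.2; in rolls → V.1.2.1. Scheduled 30%. quota on V.1.2.1 exhausted → over-quota 36%; anti-dumping (Quintara, V.1): +26%; total 36% + 26% = 62%. → 62%.
Line C: newsprint → V.1; coated → V.1.1; in rolls → V.1.1.1. Scheduled 8%. Kestria agreement on V.2.1: V.1.1.1 not covered; Kestria agreement on V.1.1: RVC ≥ 60% → 15% available; preference 15% not lower than 8% → no reduction. → 8%.
Line D: kraft paper → V.2; uncoated → V.2.2; in rolls → V.2.2.1. Scheduled 37%. quota on V.2 exhausted → over-quota 28%. → 28%.
Sum: 28% + 62% + 8% + 28% = 126%.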